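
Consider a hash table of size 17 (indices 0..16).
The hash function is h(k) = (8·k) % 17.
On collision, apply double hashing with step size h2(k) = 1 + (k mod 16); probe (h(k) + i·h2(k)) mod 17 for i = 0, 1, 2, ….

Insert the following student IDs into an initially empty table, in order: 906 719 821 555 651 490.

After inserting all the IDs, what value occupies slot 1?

651

Insert 906: h=6, slot 6 empty → index 6.
Insert 719: h=6, h2=16, slot 6 occupied → index 5.
Insert 821: h=6, h2=6, slot 6 occupied → index 12.
Insert 555: h=3, slot 3 empty → index 3.
Insert 651: h=6, h2=12, slot 6 occupied → index 1.
Insert 490: h=10, slot 10 empty → index 10.
Table: [∅, 651, ∅, 555, ∅, 719, 906, ∅, ∅, ∅, 490, ∅, 821, ∅, ∅, ∅, ∅]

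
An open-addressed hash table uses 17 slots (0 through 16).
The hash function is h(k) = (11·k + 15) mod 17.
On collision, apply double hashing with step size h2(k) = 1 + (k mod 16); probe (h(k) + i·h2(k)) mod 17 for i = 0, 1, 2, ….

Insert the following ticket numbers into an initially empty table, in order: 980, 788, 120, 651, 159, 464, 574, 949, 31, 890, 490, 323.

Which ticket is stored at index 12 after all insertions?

159

980 hashes to 0; slot 0 is free -> place at 0.
788 hashes to 13; slot 13 is free -> place at 13.
120 hashes to 9; slot 9 is free -> place at 9.
651 hashes to 2; slot 2 is free -> place at 2.
159 hashes to 13, h2=16; 13 taken -> place at 12.
464 hashes to 2, h2=1; 2 taken -> place at 3.
574 hashes to 5; slot 5 is free -> place at 5.
949 hashes to 16; slot 16 is free -> place at 16.
31 hashes to 16, h2=16; 16 taken -> place at 15.
890 hashes to 13, h2=11; 13 taken -> place at 7.
490 hashes to 16, h2=11; 16 taken -> place at 10.
323 hashes to 15, h2=4; 15,2 taken -> place at 6.
Table: [980, ∅, 651, 464, ∅, 574, 323, 890, ∅, 120, 490, ∅, 159, 788, ∅, 31, 949]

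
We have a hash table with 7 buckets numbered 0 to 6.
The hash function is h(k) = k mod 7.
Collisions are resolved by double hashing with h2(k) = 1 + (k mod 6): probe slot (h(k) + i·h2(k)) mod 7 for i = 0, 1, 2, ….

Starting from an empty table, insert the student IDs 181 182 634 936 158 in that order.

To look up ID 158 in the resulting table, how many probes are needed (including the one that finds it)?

3

181 hashes to 6; slot 6 is free → place at 6.
182 hashes to 0; slot 0 is free → place at 0.
634 hashes to 4; slot 4 is free → place at 4.
936 hashes to 5; slot 5 is free → place at 5.
158 hashes to 4, h2=3; 4,0 taken → place at 3.
Table: [182, ∅, ∅, 158, 634, 936, 181]
Lookup 158: h=4, h2=3, probe 4,0,3 → found at 3.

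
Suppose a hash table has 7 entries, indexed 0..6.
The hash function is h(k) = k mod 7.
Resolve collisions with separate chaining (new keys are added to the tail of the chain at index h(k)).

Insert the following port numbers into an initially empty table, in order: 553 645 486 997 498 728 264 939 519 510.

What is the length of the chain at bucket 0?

Insert 553: h=0, bucket 0 empty → new chain.
Insert 645: h=1, bucket 1 empty → new chain.
Insert 486: h=3, bucket 3 empty → new chain.
Insert 997: h=3, bucket 3 nonempty → append to chain.
Insert 498: h=1, bucket 1 nonempty → append to chain.
Insert 728: h=0, bucket 0 nonempty → append to chain.
Insert 264: h=5, bucket 5 empty → new chain.
Insert 939: h=1, bucket 1 nonempty → append to chain.
Insert 519: h=1, bucket 1 nonempty → append to chain.
Insert 510: h=6, bucket 6 empty → new chain.
Final buckets:
0: 553 -> 728
1: 645 -> 498 -> 939 -> 519
2: ∅
3: 486 -> 997
4: ∅
5: 264
6: 510

2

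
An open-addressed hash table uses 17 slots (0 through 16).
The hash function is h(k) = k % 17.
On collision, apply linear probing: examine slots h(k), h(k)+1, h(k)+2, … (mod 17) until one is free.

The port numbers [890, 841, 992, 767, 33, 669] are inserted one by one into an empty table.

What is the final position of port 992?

7

890: h=6 → slot 6
841: h=8 → slot 8
992: h=6, probe 6,7 → slot 7
767: h=2 → slot 2
33: h=16 → slot 16
669: h=6, probe 6,7,8,9 → slot 9
Table: [., ., 767, ., ., ., 890, 992, 841, 669, ., ., ., ., ., ., 33]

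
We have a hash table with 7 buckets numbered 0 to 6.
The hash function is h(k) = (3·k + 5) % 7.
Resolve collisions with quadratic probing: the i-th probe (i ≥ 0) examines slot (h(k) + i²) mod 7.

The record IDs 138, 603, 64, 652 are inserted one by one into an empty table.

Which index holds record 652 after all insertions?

5

138 hashes to 6; slot 6 is free => place at 6.
603 hashes to 1; slot 1 is free => place at 1.
64 hashes to 1; 1 taken => place at 2.
652 hashes to 1; 1,2 taken => place at 5.
Table: [-, 603, 64, -, -, 652, 138]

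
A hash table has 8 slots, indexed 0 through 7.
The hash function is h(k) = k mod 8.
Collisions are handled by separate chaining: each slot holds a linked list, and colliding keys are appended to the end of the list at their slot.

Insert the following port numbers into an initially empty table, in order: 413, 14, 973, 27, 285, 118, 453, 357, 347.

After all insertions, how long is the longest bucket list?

5

Insert 413: h=5, bucket 5 empty -> new chain.
Insert 14: h=6, bucket 6 empty -> new chain.
Insert 973: h=5, bucket 5 nonempty -> append to chain.
Insert 27: h=3, bucket 3 empty -> new chain.
Insert 285: h=5, bucket 5 nonempty -> append to chain.
Insert 118: h=6, bucket 6 nonempty -> append to chain.
Insert 453: h=5, bucket 5 nonempty -> append to chain.
Insert 357: h=5, bucket 5 nonempty -> append to chain.
Insert 347: h=3, bucket 3 nonempty -> append to chain.
Final buckets:
0: .
1: .
2: .
3: 27 -> 347
4: .
5: 413 -> 973 -> 285 -> 453 -> 357
6: 14 -> 118
7: .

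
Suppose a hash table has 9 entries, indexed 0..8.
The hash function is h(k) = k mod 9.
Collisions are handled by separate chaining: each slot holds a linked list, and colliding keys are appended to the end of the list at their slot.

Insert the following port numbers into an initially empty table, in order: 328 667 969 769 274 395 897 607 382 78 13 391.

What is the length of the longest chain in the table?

7

328 -> bucket 4
667 -> bucket 1
969 -> bucket 6
769 -> bucket 4 (collision)
274 -> bucket 4 (collision)
395 -> bucket 8
897 -> bucket 6 (collision)
607 -> bucket 4 (collision)
382 -> bucket 4 (collision)
78 -> bucket 6 (collision)
13 -> bucket 4 (collision)
391 -> bucket 4 (collision)
Final buckets:
0: _
1: 667
2: _
3: _
4: 328 -> 769 -> 274 -> 607 -> 382 -> 13 -> 391
5: _
6: 969 -> 897 -> 78
7: _
8: 395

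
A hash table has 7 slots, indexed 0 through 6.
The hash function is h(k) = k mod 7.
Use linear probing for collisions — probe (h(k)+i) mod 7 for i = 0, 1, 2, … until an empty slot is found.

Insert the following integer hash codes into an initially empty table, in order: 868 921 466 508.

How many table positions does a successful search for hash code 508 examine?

3

868: h=0 => slot 0
921: h=4 => slot 4
466: h=4, probe 4,5 => slot 5
508: h=4, probe 4,5,6 => slot 6
Table: [868, _, _, _, 921, 466, 508]
Lookup 508: h=4, probe 4,5,6 → found at 6.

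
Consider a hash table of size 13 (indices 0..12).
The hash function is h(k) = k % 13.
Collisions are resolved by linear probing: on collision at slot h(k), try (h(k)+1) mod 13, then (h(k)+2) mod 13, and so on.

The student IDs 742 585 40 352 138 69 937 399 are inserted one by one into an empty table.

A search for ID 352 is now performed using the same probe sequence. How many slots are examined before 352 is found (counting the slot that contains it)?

3

Insert 742: h=1, slot 1 empty → index 1.
Insert 585: h=0, slot 0 empty → index 0.
Insert 40: h=1, slot 1 occupied → index 2.
Insert 352: h=1, slots 1,2 occupied → index 3.
Insert 138: h=8, slot 8 empty → index 8.
Insert 69: h=4, slot 4 empty → index 4.
Insert 937: h=1, slots 1,2,3,4 occupied → index 5.
Insert 399: h=9, slot 9 empty → index 9.
Table: [585, 742, 40, 352, 69, 937, ., ., 138, 399, ., ., .]
Lookup 352: h=1, probe 1,2,3 → found at 3.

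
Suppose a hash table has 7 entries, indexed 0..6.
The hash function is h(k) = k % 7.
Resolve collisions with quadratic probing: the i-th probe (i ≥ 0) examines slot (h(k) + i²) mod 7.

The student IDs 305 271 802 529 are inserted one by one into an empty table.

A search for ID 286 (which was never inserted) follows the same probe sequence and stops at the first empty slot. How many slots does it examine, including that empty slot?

305 hashes to 4; slot 4 is free -> place at 4.
271 hashes to 5; slot 5 is free -> place at 5.
802 hashes to 4; 4,5 taken -> place at 1.
529 hashes to 4; 4,5,1 taken -> place at 6.
Table: [∅, 802, ∅, ∅, 305, 271, 529]
Lookup 286: h=6, probe 6,0 → slot 0 empty, not found.

2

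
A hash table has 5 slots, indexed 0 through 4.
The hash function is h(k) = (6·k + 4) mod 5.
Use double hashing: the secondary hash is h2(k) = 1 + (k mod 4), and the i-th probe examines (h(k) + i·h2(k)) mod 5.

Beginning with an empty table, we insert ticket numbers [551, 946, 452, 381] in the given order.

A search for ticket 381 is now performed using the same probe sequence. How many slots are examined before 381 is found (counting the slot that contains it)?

Insert 551: h=0, slot 0 empty → index 0.
Insert 946: h=0, h2=3, slot 0 occupied → index 3.
Insert 452: h=1, slot 1 empty → index 1.
Insert 381: h=0, h2=2, slot 0 occupied → index 2.
Table: [551, 452, 381, 946, -]
Lookup 381: h=0, h2=2, probe 0,2 → found at 2.

2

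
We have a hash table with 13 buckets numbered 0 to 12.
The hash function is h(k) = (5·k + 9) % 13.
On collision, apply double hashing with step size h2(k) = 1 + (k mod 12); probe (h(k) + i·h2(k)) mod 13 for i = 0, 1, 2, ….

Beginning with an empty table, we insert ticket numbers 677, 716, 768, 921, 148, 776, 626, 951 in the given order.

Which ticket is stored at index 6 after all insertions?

626

677: h=1 => slot 1
716: h=1, h2=9, probe 1,10 => slot 10
768: h=1, h2=1, probe 1,2 => slot 2
921: h=12 => slot 12
148: h=8 => slot 8
776: h=2, h2=9, probe 2,11 => slot 11
626: h=6 => slot 6
951: h=6, h2=4, probe 6,10,1,5 => slot 5
Table: [—, 677, 768, —, —, 951, 626, —, 148, —, 716, 776, 921]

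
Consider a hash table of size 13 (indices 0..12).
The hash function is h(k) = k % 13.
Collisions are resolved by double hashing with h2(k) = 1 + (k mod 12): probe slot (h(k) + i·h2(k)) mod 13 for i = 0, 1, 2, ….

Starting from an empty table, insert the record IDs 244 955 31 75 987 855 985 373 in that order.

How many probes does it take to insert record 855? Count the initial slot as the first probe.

4

244 hashes to 10; slot 10 is free → place at 10.
955 hashes to 6; slot 6 is free → place at 6.
31 hashes to 5; slot 5 is free → place at 5.
75 hashes to 10, h2=4; 10 taken → place at 1.
987 hashes to 12; slot 12 is free → place at 12.
855 hashes to 10, h2=4; 10,1,5 taken → place at 9.
985 hashes to 10, h2=2; 10,12,1 taken → place at 3.
373 hashes to 9, h2=2; 9 taken → place at 11.
Table: [_, 75, _, 985, _, 31, 955, _, _, 855, 244, 373, 987]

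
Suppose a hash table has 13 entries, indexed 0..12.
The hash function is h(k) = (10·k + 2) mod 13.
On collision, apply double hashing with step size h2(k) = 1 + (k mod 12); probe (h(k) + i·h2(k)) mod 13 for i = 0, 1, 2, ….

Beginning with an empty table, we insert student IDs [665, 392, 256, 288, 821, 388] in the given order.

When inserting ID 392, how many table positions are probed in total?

2

Insert 665: h=9, slot 9 empty → index 9.
Insert 392: h=9, h2=9, slot 9 occupied → index 5.
Insert 256: h=1, slot 1 empty → index 1.
Insert 288: h=9, h2=1, slot 9 occupied → index 10.
Insert 821: h=9, h2=6, slot 9 occupied → index 2.
Insert 388: h=8, slot 8 empty → index 8.
Table: [∅, 256, 821, ∅, ∅, 392, ∅, ∅, 388, 665, 288, ∅, ∅]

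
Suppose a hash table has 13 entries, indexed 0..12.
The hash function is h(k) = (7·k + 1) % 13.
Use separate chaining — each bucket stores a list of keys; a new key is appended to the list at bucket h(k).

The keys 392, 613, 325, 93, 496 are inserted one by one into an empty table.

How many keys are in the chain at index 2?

Insert 392: h=2, bucket 2 empty → new chain.
Insert 613: h=2, bucket 2 nonempty → append to chain.
Insert 325: h=1, bucket 1 empty → new chain.
Insert 93: h=2, bucket 2 nonempty → append to chain.
Insert 496: h=2, bucket 2 nonempty → append to chain.
Final buckets:
0: —
1: 325
2: 392 -> 613 -> 93 -> 496
3: —
4: —
5: —
6: —
7: —
8: —
9: —
10: —
11: —
12: —

4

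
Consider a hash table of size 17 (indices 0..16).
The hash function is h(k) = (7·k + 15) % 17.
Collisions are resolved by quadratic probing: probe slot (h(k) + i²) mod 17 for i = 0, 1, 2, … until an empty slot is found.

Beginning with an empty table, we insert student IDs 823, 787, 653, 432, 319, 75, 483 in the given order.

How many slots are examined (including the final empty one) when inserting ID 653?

823: h=13 => slot 13
787: h=16 => slot 16
653: h=13, probe 13,14 => slot 14
432: h=13, probe 13,14,0 => slot 0
319: h=4 => slot 4
75: h=13, probe 13,14,0,5 => slot 5
483: h=13, probe 13,14,0,5,12 => slot 12
Table: [432, —, —, —, 319, 75, —, —, —, —, —, —, 483, 823, 653, —, 787]

2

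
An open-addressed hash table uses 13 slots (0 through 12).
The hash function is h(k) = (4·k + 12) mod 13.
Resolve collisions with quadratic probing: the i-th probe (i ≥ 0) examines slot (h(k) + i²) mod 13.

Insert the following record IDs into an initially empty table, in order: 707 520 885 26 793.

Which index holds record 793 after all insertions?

8

707 hashes to 6; slot 6 is free => place at 6.
520 hashes to 12; slot 12 is free => place at 12.
885 hashes to 3; slot 3 is free => place at 3.
26 hashes to 12; 12 taken => place at 0.
793 hashes to 12; 12,0,3 taken => place at 8.
Table: [26, ., ., 885, ., ., 707, ., 793, ., ., ., 520]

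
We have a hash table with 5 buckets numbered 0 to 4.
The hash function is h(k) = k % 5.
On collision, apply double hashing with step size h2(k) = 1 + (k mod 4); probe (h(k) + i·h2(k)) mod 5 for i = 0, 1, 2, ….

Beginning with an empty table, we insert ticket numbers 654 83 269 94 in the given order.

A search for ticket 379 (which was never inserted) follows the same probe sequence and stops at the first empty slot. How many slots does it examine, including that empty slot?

Insert 654: h=4, slot 4 empty -> index 4.
Insert 83: h=3, slot 3 empty -> index 3.
Insert 269: h=4, h2=2, slot 4 occupied -> index 1.
Insert 94: h=4, h2=3, slot 4 occupied -> index 2.
Table: [—, 269, 94, 83, 654]
Lookup 379: h=4, h2=4, probe 4,3,2,1,0 → slot 0 empty, not found.

5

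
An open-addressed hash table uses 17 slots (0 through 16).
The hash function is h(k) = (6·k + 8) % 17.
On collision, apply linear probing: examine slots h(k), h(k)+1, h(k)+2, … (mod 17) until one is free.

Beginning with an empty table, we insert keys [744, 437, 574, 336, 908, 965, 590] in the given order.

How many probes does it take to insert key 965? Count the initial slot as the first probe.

4

744: h=1 => slot 1
437: h=12 => slot 12
574: h=1, probe 1,2 => slot 2
336: h=1, probe 1,2,3 => slot 3
908: h=16 => slot 16
965: h=1, probe 1,2,3,4 => slot 4
590: h=12, probe 12,13 => slot 13
Table: [∅, 744, 574, 336, 965, ∅, ∅, ∅, ∅, ∅, ∅, ∅, 437, 590, ∅, ∅, 908]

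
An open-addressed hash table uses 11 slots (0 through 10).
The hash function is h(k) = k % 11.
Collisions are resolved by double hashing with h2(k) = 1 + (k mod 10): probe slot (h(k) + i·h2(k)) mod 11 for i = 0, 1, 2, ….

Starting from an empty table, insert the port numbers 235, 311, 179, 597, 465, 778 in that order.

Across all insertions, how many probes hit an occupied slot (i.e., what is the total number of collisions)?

235 hashes to 4; slot 4 is free -> place at 4.
311 hashes to 3; slot 3 is free -> place at 3.
179 hashes to 3, h2=10; 3 taken -> place at 2.
597 hashes to 3, h2=8; 3 taken -> place at 0.
465 hashes to 3, h2=6; 3 taken -> place at 9.
778 hashes to 8; slot 8 is free -> place at 8.
Table: [597, ., 179, 311, 235, ., ., ., 778, 465, .]

3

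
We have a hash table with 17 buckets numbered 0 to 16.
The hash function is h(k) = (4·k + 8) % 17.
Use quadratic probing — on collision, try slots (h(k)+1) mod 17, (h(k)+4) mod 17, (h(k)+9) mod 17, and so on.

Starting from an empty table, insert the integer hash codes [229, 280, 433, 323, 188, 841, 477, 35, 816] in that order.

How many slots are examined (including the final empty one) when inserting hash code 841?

229 hashes to 6; slot 6 is free => place at 6.
280 hashes to 6; 6 taken => place at 7.
433 hashes to 6; 6,7 taken => place at 10.
323 hashes to 8; slot 8 is free => place at 8.
188 hashes to 12; slot 12 is free => place at 12.
841 hashes to 6; 6,7,10 taken => place at 15.
477 hashes to 12; 12 taken => place at 13.
35 hashes to 12; 12,13 taken => place at 16.
816 hashes to 8; 8 taken => place at 9.
Table: [-, -, -, -, -, -, 229, 280, 323, 816, 433, -, 188, 477, -, 841, 35]

4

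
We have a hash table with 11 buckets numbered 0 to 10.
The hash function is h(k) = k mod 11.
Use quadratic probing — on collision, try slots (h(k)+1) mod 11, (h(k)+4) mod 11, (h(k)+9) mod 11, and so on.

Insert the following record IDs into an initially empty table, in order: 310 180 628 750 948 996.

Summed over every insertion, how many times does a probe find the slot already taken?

310: h=2 → slot 2
180: h=4 → slot 4
628: h=1 → slot 1
750: h=2, probe 2,3 → slot 3
948: h=2, probe 2,3,6 → slot 6
996: h=6, probe 6,7 → slot 7
Table: [_, 628, 310, 750, 180, _, 948, 996, _, _, _]

4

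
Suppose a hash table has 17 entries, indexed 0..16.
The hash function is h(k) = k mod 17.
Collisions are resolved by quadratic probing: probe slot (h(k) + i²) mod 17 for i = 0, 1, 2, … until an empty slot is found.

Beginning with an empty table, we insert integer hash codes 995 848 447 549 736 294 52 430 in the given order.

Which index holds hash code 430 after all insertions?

13

995: h=9 -> slot 9
848: h=15 -> slot 15
447: h=5 -> slot 5
549: h=5, probe 5,6 -> slot 6
736: h=5, probe 5,6,9,14 -> slot 14
294: h=5, probe 5,6,9,14,4 -> slot 4
52: h=1 -> slot 1
430: h=5, probe 5,6,9,14,4,13 -> slot 13
Table: [∅, 52, ∅, ∅, 294, 447, 549, ∅, ∅, 995, ∅, ∅, ∅, 430, 736, 848, ∅]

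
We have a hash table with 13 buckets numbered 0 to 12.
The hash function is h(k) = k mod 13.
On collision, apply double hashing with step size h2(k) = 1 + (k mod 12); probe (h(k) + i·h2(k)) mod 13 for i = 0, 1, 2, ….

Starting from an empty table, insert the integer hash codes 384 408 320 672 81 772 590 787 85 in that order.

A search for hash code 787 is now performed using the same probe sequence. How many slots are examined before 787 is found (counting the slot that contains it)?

2

384 hashes to 7; slot 7 is free => place at 7.
408 hashes to 5; slot 5 is free => place at 5.
320 hashes to 8; slot 8 is free => place at 8.
672 hashes to 9; slot 9 is free => place at 9.
81 hashes to 3; slot 3 is free => place at 3.
772 hashes to 5, h2=5; 5 taken => place at 10.
590 hashes to 5, h2=3; 5,8 taken => place at 11.
787 hashes to 7, h2=8; 7 taken => place at 2.
85 hashes to 7, h2=2; 7,9,11 taken => place at 0.
Table: [85, ., 787, 81, ., 408, ., 384, 320, 672, 772, 590, .]
Lookup 787: h=7, h2=8, probe 7,2 → found at 2.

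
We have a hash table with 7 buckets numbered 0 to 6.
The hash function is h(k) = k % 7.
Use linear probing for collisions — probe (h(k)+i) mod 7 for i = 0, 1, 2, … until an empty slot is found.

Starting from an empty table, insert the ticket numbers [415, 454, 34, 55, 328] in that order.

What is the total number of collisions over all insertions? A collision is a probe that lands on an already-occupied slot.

7

Insert 415: h=2, slot 2 empty → index 2.
Insert 454: h=6, slot 6 empty → index 6.
Insert 34: h=6, slot 6 occupied → index 0.
Insert 55: h=6, slots 6,0 occupied → index 1.
Insert 328: h=6, slots 6,0,1,2 occupied → index 3.
Table: [34, 55, 415, 328, -, -, 454]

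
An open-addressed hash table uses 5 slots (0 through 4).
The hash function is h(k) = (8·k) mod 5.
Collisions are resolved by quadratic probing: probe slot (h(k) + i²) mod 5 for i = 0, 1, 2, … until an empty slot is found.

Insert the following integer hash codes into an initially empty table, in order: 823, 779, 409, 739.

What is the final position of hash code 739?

823: h=4 => slot 4
779: h=2 => slot 2
409: h=2, probe 2,3 => slot 3
739: h=2, probe 2,3,1 => slot 1
Table: [—, 739, 779, 409, 823]

1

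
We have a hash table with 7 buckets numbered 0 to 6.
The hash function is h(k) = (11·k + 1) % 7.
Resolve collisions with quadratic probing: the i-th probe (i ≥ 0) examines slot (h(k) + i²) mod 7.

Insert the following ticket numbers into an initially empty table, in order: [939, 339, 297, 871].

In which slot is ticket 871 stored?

939: h=5 => slot 5
339: h=6 => slot 6
297: h=6, probe 6,0 => slot 0
871: h=6, probe 6,0,3 => slot 3
Table: [297, ∅, ∅, 871, ∅, 939, 339]

3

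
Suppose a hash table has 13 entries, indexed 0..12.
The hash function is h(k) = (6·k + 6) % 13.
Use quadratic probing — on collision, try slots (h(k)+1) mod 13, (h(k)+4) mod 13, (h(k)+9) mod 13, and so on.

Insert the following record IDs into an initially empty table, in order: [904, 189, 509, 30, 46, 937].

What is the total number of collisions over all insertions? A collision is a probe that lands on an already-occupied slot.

904: h=9 -> slot 9
189: h=9, probe 9,10 -> slot 10
509: h=5 -> slot 5
30: h=4 -> slot 4
46: h=9, probe 9,10,0 -> slot 0
937: h=12 -> slot 12
Table: [46, _, _, _, 30, 509, _, _, _, 904, 189, _, 937]

3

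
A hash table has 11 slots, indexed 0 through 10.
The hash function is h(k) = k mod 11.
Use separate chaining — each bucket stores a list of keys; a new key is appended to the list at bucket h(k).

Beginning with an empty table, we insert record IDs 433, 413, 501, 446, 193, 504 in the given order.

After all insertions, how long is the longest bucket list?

Insert 433: h=4, bucket 4 empty -> new chain.
Insert 413: h=6, bucket 6 empty -> new chain.
Insert 501: h=6, bucket 6 nonempty -> append to chain.
Insert 446: h=6, bucket 6 nonempty -> append to chain.
Insert 193: h=6, bucket 6 nonempty -> append to chain.
Insert 504: h=9, bucket 9 empty -> new chain.
Final buckets:
0: ∅
1: ∅
2: ∅
3: ∅
4: 433
5: ∅
6: 413 -> 501 -> 446 -> 193
7: ∅
8: ∅
9: 504
10: ∅

4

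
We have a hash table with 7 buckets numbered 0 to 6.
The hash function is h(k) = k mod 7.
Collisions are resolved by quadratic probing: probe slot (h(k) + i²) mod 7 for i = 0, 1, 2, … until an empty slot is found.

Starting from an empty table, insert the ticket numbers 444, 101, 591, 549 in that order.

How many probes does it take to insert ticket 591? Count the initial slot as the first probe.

444 hashes to 3; slot 3 is free -> place at 3.
101 hashes to 3; 3 taken -> place at 4.
591 hashes to 3; 3,4 taken -> place at 0.
549 hashes to 3; 3,4,0 taken -> place at 5.
Table: [591, -, -, 444, 101, 549, -]

3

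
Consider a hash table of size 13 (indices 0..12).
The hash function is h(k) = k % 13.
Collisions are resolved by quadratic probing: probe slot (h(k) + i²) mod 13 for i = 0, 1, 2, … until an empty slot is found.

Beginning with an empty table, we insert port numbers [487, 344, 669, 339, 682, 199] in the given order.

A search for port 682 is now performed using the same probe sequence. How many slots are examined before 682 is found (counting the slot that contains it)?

Insert 487: h=6, slot 6 empty -> index 6.
Insert 344: h=6, slot 6 occupied -> index 7.
Insert 669: h=6, slots 6,7 occupied -> index 10.
Insert 339: h=1, slot 1 empty -> index 1.
Insert 682: h=6, slots 6,7,10 occupied -> index 2.
Insert 199: h=4, slot 4 empty -> index 4.
Table: [—, 339, 682, —, 199, —, 487, 344, —, —, 669, —, —]
Lookup 682: h=6, probe 6,7,10,2 → found at 2.

4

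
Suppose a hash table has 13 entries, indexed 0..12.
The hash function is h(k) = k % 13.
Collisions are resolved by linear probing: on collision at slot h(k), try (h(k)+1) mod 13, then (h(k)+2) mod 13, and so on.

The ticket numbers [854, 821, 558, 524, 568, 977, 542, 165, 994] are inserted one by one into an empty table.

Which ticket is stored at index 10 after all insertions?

Insert 854: h=9, slot 9 empty -> index 9.
Insert 821: h=2, slot 2 empty -> index 2.
Insert 558: h=12, slot 12 empty -> index 12.
Insert 524: h=4, slot 4 empty -> index 4.
Insert 568: h=9, slot 9 occupied -> index 10.
Insert 977: h=2, slot 2 occupied -> index 3.
Insert 542: h=9, slots 9,10 occupied -> index 11.
Insert 165: h=9, slots 9,10,11,12 occupied -> index 0.
Insert 994: h=6, slot 6 empty -> index 6.
Table: [165, -, 821, 977, 524, -, 994, -, -, 854, 568, 542, 558]

568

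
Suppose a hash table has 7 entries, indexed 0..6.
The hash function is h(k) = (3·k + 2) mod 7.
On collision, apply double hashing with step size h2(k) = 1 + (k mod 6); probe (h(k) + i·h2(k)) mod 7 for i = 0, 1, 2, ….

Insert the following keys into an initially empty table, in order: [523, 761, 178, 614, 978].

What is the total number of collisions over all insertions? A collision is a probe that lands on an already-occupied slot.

Insert 523: h=3, slot 3 empty → index 3.
Insert 761: h=3, h2=6, slot 3 occupied → index 2.
Insert 178: h=4, slot 4 empty → index 4.
Insert 614: h=3, h2=3, slot 3 occupied → index 6.
Insert 978: h=3, h2=1, slots 3,4 occupied → index 5.
Table: [-, -, 761, 523, 178, 978, 614]

4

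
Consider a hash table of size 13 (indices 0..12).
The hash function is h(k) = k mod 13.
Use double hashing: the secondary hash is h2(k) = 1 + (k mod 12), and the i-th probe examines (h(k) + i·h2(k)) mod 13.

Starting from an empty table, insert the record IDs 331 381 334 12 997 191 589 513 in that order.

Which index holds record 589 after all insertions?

10

Insert 331: h=6, slot 6 empty -> index 6.
Insert 381: h=4, slot 4 empty -> index 4.
Insert 334: h=9, slot 9 empty -> index 9.
Insert 12: h=12, slot 12 empty -> index 12.
Insert 997: h=9, h2=2, slot 9 occupied -> index 11.
Insert 191: h=9, h2=12, slot 9 occupied -> index 8.
Insert 589: h=4, h2=2, slots 4,6,8 occupied -> index 10.
Insert 513: h=6, h2=10, slot 6 occupied -> index 3.
Table: [-, -, -, 513, 381, -, 331, -, 191, 334, 589, 997, 12]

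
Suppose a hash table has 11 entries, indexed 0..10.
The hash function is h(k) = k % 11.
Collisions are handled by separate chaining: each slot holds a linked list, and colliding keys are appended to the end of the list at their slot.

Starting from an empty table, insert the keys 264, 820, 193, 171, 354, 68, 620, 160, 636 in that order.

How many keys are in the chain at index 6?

4

Insert 264: h=0, bucket 0 empty -> new chain.
Insert 820: h=6, bucket 6 empty -> new chain.
Insert 193: h=6, bucket 6 nonempty -> append to chain.
Insert 171: h=6, bucket 6 nonempty -> append to chain.
Insert 354: h=2, bucket 2 empty -> new chain.
Insert 68: h=2, bucket 2 nonempty -> append to chain.
Insert 620: h=4, bucket 4 empty -> new chain.
Insert 160: h=6, bucket 6 nonempty -> append to chain.
Insert 636: h=9, bucket 9 empty -> new chain.
Final buckets:
0: 264
1: .
2: 354 -> 68
3: .
4: 620
5: .
6: 820 -> 193 -> 171 -> 160
7: .
8: .
9: 636
10: .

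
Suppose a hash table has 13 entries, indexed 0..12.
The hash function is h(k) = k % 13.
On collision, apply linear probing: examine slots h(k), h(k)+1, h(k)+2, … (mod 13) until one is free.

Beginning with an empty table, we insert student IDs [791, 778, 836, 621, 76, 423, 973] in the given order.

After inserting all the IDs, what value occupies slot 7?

791: h=11 => slot 11
778: h=11, probe 11,12 => slot 12
836: h=4 => slot 4
621: h=10 => slot 10
76: h=11, probe 11,12,0 => slot 0
423: h=7 => slot 7
973: h=11, probe 11,12,0,1 => slot 1
Table: [76, 973, -, -, 836, -, -, 423, -, -, 621, 791, 778]

423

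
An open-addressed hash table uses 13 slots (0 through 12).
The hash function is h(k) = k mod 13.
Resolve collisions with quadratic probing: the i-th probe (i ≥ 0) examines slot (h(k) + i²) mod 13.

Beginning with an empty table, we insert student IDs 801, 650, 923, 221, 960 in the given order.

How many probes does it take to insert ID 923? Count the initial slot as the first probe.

801: h=8 => slot 8
650: h=0 => slot 0
923: h=0, probe 0,1 => slot 1
221: h=0, probe 0,1,4 => slot 4
960: h=11 => slot 11
Table: [650, 923, ∅, ∅, 221, ∅, ∅, ∅, 801, ∅, ∅, 960, ∅]

2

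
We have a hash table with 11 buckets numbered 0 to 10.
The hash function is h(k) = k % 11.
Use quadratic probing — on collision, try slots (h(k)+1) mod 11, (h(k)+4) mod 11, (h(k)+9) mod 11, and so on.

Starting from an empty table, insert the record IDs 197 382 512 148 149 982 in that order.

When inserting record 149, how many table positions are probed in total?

197 hashes to 10; slot 10 is free => place at 10.
382 hashes to 8; slot 8 is free => place at 8.
512 hashes to 6; slot 6 is free => place at 6.
148 hashes to 5; slot 5 is free => place at 5.
149 hashes to 6; 6 taken => place at 7.
982 hashes to 3; slot 3 is free => place at 3.
Table: [-, -, -, 982, -, 148, 512, 149, 382, -, 197]

2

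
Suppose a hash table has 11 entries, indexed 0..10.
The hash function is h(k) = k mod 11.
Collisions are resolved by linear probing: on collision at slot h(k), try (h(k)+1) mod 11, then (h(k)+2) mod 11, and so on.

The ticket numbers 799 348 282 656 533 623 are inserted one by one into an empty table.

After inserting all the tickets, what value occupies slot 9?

282

799 hashes to 7; slot 7 is free -> place at 7.
348 hashes to 7; 7 taken -> place at 8.
282 hashes to 7; 7,8 taken -> place at 9.
656 hashes to 7; 7,8,9 taken -> place at 10.
533 hashes to 5; slot 5 is free -> place at 5.
623 hashes to 7; 7,8,9,10 taken -> place at 0.
Table: [623, ∅, ∅, ∅, ∅, 533, ∅, 799, 348, 282, 656]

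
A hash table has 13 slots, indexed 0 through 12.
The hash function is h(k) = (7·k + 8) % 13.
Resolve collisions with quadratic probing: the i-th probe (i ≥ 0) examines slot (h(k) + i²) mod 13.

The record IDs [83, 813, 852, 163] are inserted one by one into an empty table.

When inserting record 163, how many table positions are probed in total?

Insert 83: h=4, slot 4 empty -> index 4.
Insert 813: h=5, slot 5 empty -> index 5.
Insert 852: h=5, slot 5 occupied -> index 6.
Insert 163: h=5, slots 5,6 occupied -> index 9.
Table: [_, _, _, _, 83, 813, 852, _, _, 163, _, _, _]

3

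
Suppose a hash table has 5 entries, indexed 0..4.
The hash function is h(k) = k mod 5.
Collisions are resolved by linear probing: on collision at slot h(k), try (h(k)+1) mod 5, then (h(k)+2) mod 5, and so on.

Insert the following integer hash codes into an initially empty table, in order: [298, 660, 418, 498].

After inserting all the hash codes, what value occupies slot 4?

418

298 hashes to 3; slot 3 is free → place at 3.
660 hashes to 0; slot 0 is free → place at 0.
418 hashes to 3; 3 taken → place at 4.
498 hashes to 3; 3,4,0 taken → place at 1.
Table: [660, 498, ., 298, 418]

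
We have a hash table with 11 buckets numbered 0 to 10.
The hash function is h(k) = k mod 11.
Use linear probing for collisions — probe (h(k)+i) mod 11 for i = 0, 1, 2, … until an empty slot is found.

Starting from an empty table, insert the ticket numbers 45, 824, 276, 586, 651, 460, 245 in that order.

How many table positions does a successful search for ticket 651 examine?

3

45: h=1 => slot 1
824: h=10 => slot 10
276: h=1, probe 1,2 => slot 2
586: h=3 => slot 3
651: h=2, probe 2,3,4 => slot 4
460: h=9 => slot 9
245: h=3, probe 3,4,5 => slot 5
Table: [., 45, 276, 586, 651, 245, ., ., ., 460, 824]
Lookup 651: h=2, probe 2,3,4 → found at 4.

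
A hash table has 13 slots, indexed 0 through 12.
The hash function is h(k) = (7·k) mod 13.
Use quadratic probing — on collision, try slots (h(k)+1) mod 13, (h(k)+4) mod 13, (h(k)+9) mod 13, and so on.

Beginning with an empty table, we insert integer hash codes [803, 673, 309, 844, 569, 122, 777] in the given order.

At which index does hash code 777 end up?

803 hashes to 5; slot 5 is free -> place at 5.
673 hashes to 5; 5 taken -> place at 6.
309 hashes to 5; 5,6 taken -> place at 9.
844 hashes to 6; 6 taken -> place at 7.
569 hashes to 5; 5,6,9 taken -> place at 1.
122 hashes to 9; 9 taken -> place at 10.
777 hashes to 5; 5,6,9,1 taken -> place at 8.
Table: [∅, 569, ∅, ∅, ∅, 803, 673, 844, 777, 309, 122, ∅, ∅]

8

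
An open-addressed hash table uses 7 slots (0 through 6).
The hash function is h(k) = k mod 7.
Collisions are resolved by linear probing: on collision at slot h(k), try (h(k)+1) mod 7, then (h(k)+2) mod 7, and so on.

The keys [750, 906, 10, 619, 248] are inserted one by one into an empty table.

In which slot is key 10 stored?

750 hashes to 1; slot 1 is free -> place at 1.
906 hashes to 3; slot 3 is free -> place at 3.
10 hashes to 3; 3 taken -> place at 4.
619 hashes to 3; 3,4 taken -> place at 5.
248 hashes to 3; 3,4,5 taken -> place at 6.
Table: [_, 750, _, 906, 10, 619, 248]

4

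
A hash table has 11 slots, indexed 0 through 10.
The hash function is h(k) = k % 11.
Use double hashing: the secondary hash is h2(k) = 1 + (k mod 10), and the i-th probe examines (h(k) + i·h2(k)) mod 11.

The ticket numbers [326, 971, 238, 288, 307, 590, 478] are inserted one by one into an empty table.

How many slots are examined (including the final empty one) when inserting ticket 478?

3

326 hashes to 7; slot 7 is free => place at 7.
971 hashes to 3; slot 3 is free => place at 3.
238 hashes to 7, h2=9; 7 taken => place at 5.
288 hashes to 2; slot 2 is free => place at 2.
307 hashes to 10; slot 10 is free => place at 10.
590 hashes to 7, h2=1; 7 taken => place at 8.
478 hashes to 5, h2=9; 5,3 taken => place at 1.
Table: [-, 478, 288, 971, -, 238, -, 326, 590, -, 307]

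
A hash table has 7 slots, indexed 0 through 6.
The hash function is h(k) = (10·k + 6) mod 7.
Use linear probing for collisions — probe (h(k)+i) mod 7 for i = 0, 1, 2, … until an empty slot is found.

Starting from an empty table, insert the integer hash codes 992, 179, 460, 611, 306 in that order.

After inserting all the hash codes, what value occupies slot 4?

179

Insert 992: h=0, slot 0 empty -> index 0.
Insert 179: h=4, slot 4 empty -> index 4.
Insert 460: h=0, slot 0 occupied -> index 1.
Insert 611: h=5, slot 5 empty -> index 5.
Insert 306: h=0, slots 0,1 occupied -> index 2.
Table: [992, 460, 306, —, 179, 611, —]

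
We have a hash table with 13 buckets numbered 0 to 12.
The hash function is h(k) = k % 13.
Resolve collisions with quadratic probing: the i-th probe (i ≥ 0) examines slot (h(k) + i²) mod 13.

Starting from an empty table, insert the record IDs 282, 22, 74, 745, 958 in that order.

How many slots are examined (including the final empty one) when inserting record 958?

Insert 282: h=9, slot 9 empty -> index 9.
Insert 22: h=9, slot 9 occupied -> index 10.
Insert 74: h=9, slots 9,10 occupied -> index 0.
Insert 745: h=4, slot 4 empty -> index 4.
Insert 958: h=9, slots 9,10,0 occupied -> index 5.
Table: [74, ., ., ., 745, 958, ., ., ., 282, 22, ., .]

4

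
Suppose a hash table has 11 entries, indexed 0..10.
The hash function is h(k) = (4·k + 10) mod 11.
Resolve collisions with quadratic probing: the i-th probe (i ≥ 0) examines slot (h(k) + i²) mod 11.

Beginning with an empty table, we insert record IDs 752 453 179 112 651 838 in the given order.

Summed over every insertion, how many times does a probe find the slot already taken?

8

Insert 752: h=4, slot 4 empty => index 4.
Insert 453: h=7, slot 7 empty => index 7.
Insert 179: h=0, slot 0 empty => index 0.
Insert 112: h=7, slot 7 occupied => index 8.
Insert 651: h=7, slots 7,8,0 occupied => index 5.
Insert 838: h=7, slots 7,8,0,5 occupied => index 1.
Table: [179, 838, —, —, 752, 651, —, 453, 112, —, —]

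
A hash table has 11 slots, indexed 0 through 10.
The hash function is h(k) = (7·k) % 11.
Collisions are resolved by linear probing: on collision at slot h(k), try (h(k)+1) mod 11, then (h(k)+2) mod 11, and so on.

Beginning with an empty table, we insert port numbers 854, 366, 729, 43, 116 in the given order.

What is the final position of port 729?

854: h=5 -> slot 5
366: h=10 -> slot 10
729: h=10, probe 10,0 -> slot 0
43: h=4 -> slot 4
116: h=9 -> slot 9
Table: [729, —, —, —, 43, 854, —, —, —, 116, 366]

0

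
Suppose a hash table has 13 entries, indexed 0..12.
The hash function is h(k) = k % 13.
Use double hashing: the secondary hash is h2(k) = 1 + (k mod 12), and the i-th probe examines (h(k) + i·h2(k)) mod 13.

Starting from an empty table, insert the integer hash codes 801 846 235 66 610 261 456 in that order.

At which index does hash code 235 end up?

Insert 801: h=8, slot 8 empty -> index 8.
Insert 846: h=1, slot 1 empty -> index 1.
Insert 235: h=1, h2=8, slot 1 occupied -> index 9.
Insert 66: h=1, h2=7, slots 1,8 occupied -> index 2.
Insert 610: h=12, slot 12 empty -> index 12.
Insert 261: h=1, h2=10, slot 1 occupied -> index 11.
Insert 456: h=1, h2=1, slots 1,2 occupied -> index 3.
Table: [∅, 846, 66, 456, ∅, ∅, ∅, ∅, 801, 235, ∅, 261, 610]

9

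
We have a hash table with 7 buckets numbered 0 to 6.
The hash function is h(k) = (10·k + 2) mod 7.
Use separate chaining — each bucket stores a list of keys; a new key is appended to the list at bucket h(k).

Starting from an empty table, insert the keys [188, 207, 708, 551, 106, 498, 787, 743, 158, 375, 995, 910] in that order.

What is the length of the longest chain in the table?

188 -> bucket 6
207 -> bucket 0
708 -> bucket 5
551 -> bucket 3
106 -> bucket 5 (collision)
498 -> bucket 5 (collision)
787 -> bucket 4
743 -> bucket 5 (collision)
158 -> bucket 0 (collision)
375 -> bucket 0 (collision)
995 -> bucket 5 (collision)
910 -> bucket 2
Final buckets:
0: 207 -> 158 -> 375
1: .
2: 910
3: 551
4: 787
5: 708 -> 106 -> 498 -> 743 -> 995
6: 188

5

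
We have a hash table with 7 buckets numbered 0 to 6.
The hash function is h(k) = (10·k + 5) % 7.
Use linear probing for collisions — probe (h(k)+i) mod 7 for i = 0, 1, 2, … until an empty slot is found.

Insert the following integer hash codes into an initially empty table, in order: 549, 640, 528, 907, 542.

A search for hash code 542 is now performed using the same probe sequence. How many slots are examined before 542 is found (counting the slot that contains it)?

Insert 549: h=0, slot 0 empty => index 0.
Insert 640: h=0, slot 0 occupied => index 1.
Insert 528: h=0, slots 0,1 occupied => index 2.
Insert 907: h=3, slot 3 empty => index 3.
Insert 542: h=0, slots 0,1,2,3 occupied => index 4.
Table: [549, 640, 528, 907, 542, ∅, ∅]
Lookup 542: h=0, probe 0,1,2,3,4 → found at 4.

5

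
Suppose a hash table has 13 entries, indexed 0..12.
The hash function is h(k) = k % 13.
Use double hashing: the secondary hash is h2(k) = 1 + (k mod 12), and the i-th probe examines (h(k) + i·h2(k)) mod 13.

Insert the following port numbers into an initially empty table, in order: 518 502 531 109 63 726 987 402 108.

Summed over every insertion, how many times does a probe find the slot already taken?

Insert 518: h=11, slot 11 empty => index 11.
Insert 502: h=8, slot 8 empty => index 8.
Insert 531: h=11, h2=4, slot 11 occupied => index 2.
Insert 109: h=5, slot 5 empty => index 5.
Insert 63: h=11, h2=4, slots 11,2 occupied => index 6.
Insert 726: h=11, h2=7, slots 11,5 occupied => index 12.
Insert 987: h=12, h2=4, slot 12 occupied => index 3.
Insert 402: h=12, h2=7, slots 12,6 occupied => index 0.
Insert 108: h=4, slot 4 empty => index 4.
Table: [402, ., 531, 987, 108, 109, 63, ., 502, ., ., 518, 726]

8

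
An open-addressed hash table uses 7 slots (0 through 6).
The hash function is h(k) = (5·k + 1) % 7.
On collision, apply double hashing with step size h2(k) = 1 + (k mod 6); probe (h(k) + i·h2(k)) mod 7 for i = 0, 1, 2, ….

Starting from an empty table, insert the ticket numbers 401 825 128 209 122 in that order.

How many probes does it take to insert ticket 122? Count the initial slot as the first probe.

2

Insert 401: h=4, slot 4 empty -> index 4.
Insert 825: h=3, slot 3 empty -> index 3.
Insert 128: h=4, h2=3, slot 4 occupied -> index 0.
Insert 209: h=3, h2=6, slot 3 occupied -> index 2.
Insert 122: h=2, h2=3, slot 2 occupied -> index 5.
Table: [128, ∅, 209, 825, 401, 122, ∅]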